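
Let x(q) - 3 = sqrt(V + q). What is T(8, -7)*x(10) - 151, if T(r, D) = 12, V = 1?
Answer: -115 + 12*sqrt(11) ≈ -75.200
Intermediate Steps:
x(q) = 3 + sqrt(1 + q)
T(8, -7)*x(10) - 151 = 12*(3 + sqrt(1 + 10)) - 151 = 12*(3 + sqrt(11)) - 151 = (36 + 12*sqrt(11)) - 151 = -115 + 12*sqrt(11)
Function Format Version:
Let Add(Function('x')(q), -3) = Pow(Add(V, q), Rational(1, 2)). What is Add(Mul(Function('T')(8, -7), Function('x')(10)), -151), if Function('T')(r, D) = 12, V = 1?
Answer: Add(-115, Mul(12, Pow(11, Rational(1, 2)))) ≈ -75.200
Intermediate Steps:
Function('x')(q) = Add(3, Pow(Add(1, q), Rational(1, 2)))
Add(Mul(Function('T')(8, -7), Function('x')(10)), -151) = Add(Mul(12, Add(3, Pow(Add(1, 10), Rational(1, 2)))), -151) = Add(Mul(12, Add(3, Pow(11, Rational(1, 2)))), -151) = Add(Add(36, Mul(12, Pow(11, Rational(1, 2)))), -151) = Add(-115, Mul(12, Pow(11, Rational(1, 2))))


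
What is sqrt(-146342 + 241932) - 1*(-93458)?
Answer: 93458 + 11*sqrt(790) ≈ 93767.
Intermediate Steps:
sqrt(-146342 + 241932) - 1*(-93458) = sqrt(95590) + 93458 = 11*sqrt(790) + 93458 = 93458 + 11*sqrt(790)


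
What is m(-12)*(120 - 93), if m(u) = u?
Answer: -324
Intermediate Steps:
m(-12)*(120 - 93) = -12*(120 - 93) = -12*27 = -324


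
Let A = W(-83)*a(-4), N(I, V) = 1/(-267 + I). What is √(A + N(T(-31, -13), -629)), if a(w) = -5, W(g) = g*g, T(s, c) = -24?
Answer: 2*I*√729209334/291 ≈ 185.59*I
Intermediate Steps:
W(g) = g²
A = -34445 (A = (-83)²*(-5) = 6889*(-5) = -34445)
√(A + N(T(-31, -13), -629)) = √(-34445 + 1/(-267 - 24)) = √(-34445 + 1/(-291)) = √(-34445 - 1/291) = √(-10023496/291) = 2*I*√729209334/291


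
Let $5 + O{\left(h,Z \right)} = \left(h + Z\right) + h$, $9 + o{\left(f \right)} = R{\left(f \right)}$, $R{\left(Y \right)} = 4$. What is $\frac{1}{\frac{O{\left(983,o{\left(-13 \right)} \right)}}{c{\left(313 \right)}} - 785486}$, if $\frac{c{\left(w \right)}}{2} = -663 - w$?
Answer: $- \frac{488}{383317657} \approx -1.2731 \cdot 10^{-6}$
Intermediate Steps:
$o{\left(f \right)} = -5$ ($o{\left(f \right)} = -9 + 4 = -5$)
$O{\left(h,Z \right)} = -5 + Z + 2 h$ ($O{\left(h,Z \right)} = -5 + \left(\left(h + Z\right) + h\right) = -5 + \left(\left(Z + h\right) + h\right) = -5 + \left(Z + 2 h\right) = -5 + Z + 2 h$)
$c{\left(w \right)} = -1326 - 2 w$ ($c{\left(w \right)} = 2 \left(-663 - w\right) = -1326 - 2 w$)
$\frac{1}{\frac{O{\left(983,o{\left(-13 \right)} \right)}}{c{\left(313 \right)}} - 785486} = \frac{1}{\frac{-5 - 5 + 2 \cdot 983}{-1326 - 626} - 785486} = \frac{1}{\frac{-5 - 5 + 1966}{-1326 - 626} - 785486} = \frac{1}{\frac{1956}{-1952} - 785486} = \frac{1}{1956 \left(- \frac{1}{1952}\right) - 785486} = \frac{1}{- \frac{489}{488} - 785486} = \frac{1}{- \frac{383317657}{488}} = - \frac{488}{383317657}$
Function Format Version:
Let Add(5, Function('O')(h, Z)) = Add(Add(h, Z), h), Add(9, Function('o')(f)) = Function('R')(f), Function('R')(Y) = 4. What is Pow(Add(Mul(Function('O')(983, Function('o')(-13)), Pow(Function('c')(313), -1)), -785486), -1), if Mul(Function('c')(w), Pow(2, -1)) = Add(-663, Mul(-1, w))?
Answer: Rational(-488, 383317657) ≈ -1.2731e-6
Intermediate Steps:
Function('o')(f) = -5 (Function('o')(f) = Add(-9, 4) = -5)
Function('O')(h, Z) = Add(-5, Z, Mul(2, h)) (Function('O')(h, Z) = Add(-5, Add(Add(h, Z), h)) = Add(-5, Add(Add(Z, h), h)) = Add(-5, Add(Z, Mul(2, h))) = Add(-5, Z, Mul(2, h)))
Function('c')(w) = Add(-1326, Mul(-2, w)) (Function('c')(w) = Mul(2, Add(-663, Mul(-1, w))) = Add(-1326, Mul(-2, w)))
Pow(Add(Mul(Function('O')(983, Function('o')(-13)), Pow(Function('c')(313), -1)), -785486), -1) = Pow(Add(Mul(Add(-5, -5, Mul(2, 983)), Pow(Add(-1326, Mul(-2, 313)), -1)), -785486), -1) = Pow(Add(Mul(Add(-5, -5, 1966), Pow(Add(-1326, -626), -1)), -785486), -1) = Pow(Add(Mul(1956, Pow(-1952, -1)), -785486), -1) = Pow(Add(Mul(1956, Rational(-1, 1952)), -785486), -1) = Pow(Add(Rational(-489, 488), -785486), -1) = Pow(Rational(-383317657, 488), -1) = Rational(-488, 383317657)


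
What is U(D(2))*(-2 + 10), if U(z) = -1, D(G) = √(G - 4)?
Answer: -8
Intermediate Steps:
D(G) = √(-4 + G)
U(D(2))*(-2 + 10) = -(-2 + 10) = -1*8 = -8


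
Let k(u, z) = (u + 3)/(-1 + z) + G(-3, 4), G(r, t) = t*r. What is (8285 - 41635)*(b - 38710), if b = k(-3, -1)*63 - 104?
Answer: 1319659500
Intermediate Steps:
G(r, t) = r*t
k(u, z) = -12 + (3 + u)/(-1 + z) (k(u, z) = (u + 3)/(-1 + z) - 3*4 = (3 + u)/(-1 + z) - 12 = -12 + (3 + u)/(-1 + z))
b = -860 (b = ((15 - 3 - 12*(-1))/(-1 - 1))*63 - 104 = ((15 - 3 + 12)/(-2))*63 - 104 = -½*24*63 - 104 = -12*63 - 104 = -756 - 104 = -860)
(8285 - 41635)*(b - 38710) = (8285 - 41635)*(-860 - 38710) = -33350*(-39570) = 1319659500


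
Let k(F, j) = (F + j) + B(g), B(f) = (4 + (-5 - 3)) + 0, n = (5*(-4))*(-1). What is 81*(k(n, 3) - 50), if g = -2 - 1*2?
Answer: -2511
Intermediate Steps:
n = 20 (n = -20*(-1) = 20)
g = -4 (g = -2 - 2 = -4)
B(f) = -4 (B(f) = (4 - 8) + 0 = -4 + 0 = -4)
k(F, j) = -4 + F + j (k(F, j) = (F + j) - 4 = -4 + F + j)
81*(k(n, 3) - 50) = 81*((-4 + 20 + 3) - 50) = 81*(19 - 50) = 81*(-31) = -2511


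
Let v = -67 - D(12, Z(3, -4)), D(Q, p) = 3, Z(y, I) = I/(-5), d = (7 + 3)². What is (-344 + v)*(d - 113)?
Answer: 5382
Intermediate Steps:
d = 100 (d = 10² = 100)
Z(y, I) = -I/5 (Z(y, I) = I*(-⅕) = -I/5)
v = -70 (v = -67 - 1*3 = -67 - 3 = -70)
(-344 + v)*(d - 113) = (-344 - 70)*(100 - 113) = -414*(-13) = 5382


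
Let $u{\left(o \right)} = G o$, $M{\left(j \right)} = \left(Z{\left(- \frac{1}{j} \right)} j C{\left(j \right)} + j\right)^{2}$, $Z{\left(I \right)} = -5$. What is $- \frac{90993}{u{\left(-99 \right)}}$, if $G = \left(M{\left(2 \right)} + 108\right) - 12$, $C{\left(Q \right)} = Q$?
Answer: $\frac{4333}{1980} \approx 2.1884$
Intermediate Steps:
$M{\left(j \right)} = \left(j - 5 j^{2}\right)^{2}$ ($M{\left(j \right)} = \left(- 5 j j + j\right)^{2} = \left(- 5 j^{2} + j\right)^{2} = \left(j - 5 j^{2}\right)^{2}$)
$G = 420$ ($G = \left(2^{2} \left(1 - 10\right)^{2} + 108\right) - 12 = \left(4 \left(1 - 10\right)^{2} + 108\right) - 12 = \left(4 \left(-9\right)^{2} + 108\right) - 12 = \left(4 \cdot 81 + 108\right) - 12 = \left(324 + 108\right) - 12 = 432 - 12 = 420$)
$u{\left(o \right)} = 420 o$
$- \frac{90993}{u{\left(-99 \right)}} = - \frac{90993}{420 \left(-99\right)} = - \frac{90993}{-41580} = \left(-90993\right) \left(- \frac{1}{41580}\right) = \frac{4333}{1980}$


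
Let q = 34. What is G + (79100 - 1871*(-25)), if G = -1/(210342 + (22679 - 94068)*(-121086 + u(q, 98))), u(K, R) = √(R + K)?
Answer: 783844348723437843576642/6227164637326224937 - 71389*√33/37362987823957349622 ≈ 1.2588e+5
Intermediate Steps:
u(K, R) = √(K + R)
G = -1/(8644418796 - 142778*√33) (G = -1/(210342 + (22679 - 94068)*(-121086 + √(34 + 98))) = -1/(210342 - 71389*(-121086 + √132)) = -1/(210342 - 71389*(-121086 + 2*√33)) = -1/(210342 + (8644208454 - 142778*√33)) = -1/(8644418796 - 142778*√33) ≈ -1.1569e-10)
G + (79100 - 1871*(-25)) = (-720368233/6227164637326224937 - 71389*√33/37362987823957349622) + (79100 - 1871*(-25)) = (-720368233/6227164637326224937 - 71389*√33/37362987823957349622) + (79100 - 1*(-46775)) = (-720368233/6227164637326224937 - 71389*√33/37362987823957349622) + (79100 + 46775) = (-720368233/6227164637326224937 - 71389*√33/37362987823957349622) + 125875 = 783844348723437843576642/6227164637326224937 - 71389*√33/37362987823957349622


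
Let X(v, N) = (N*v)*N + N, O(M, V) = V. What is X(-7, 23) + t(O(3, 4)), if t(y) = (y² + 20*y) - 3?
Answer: -3587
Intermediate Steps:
t(y) = -3 + y² + 20*y
X(v, N) = N + v*N² (X(v, N) = v*N² + N = N + v*N²)
X(-7, 23) + t(O(3, 4)) = 23*(1 + 23*(-7)) + (-3 + 4² + 20*4) = 23*(1 - 161) + (-3 + 16 + 80) = 23*(-160) + 93 = -3680 + 93 = -3587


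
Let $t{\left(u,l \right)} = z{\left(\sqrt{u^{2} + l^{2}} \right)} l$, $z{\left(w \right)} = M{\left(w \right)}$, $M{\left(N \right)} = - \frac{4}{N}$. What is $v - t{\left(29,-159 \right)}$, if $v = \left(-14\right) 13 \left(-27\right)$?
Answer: $4914 - \frac{318 \sqrt{26122}}{13061} \approx 4910.1$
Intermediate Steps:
$v = 4914$ ($v = \left(-182\right) \left(-27\right) = 4914$)
$z{\left(w \right)} = - \frac{4}{w}$
$t{\left(u,l \right)} = - \frac{4 l}{\sqrt{l^{2} + u^{2}}}$ ($t{\left(u,l \right)} = - \frac{4}{\sqrt{u^{2} + l^{2}}} l = - \frac{4}{\sqrt{l^{2} + u^{2}}} l = - \frac{4 l}{\sqrt{l^{2} + u^{2}}}$)
$v - t{\left(29,-159 \right)} = 4914 - \left(-4\right) \left(-159\right) \frac{1}{\sqrt{\left(-159\right)^{2} + 29^{2}}} = 4914 - \left(-4\right) \left(-159\right) \frac{1}{\sqrt{25281 + 841}} = 4914 - \left(-4\right) \left(-159\right) \frac{1}{\sqrt{26122}} = 4914 - \left(-4\right) \left(-159\right) \frac{\sqrt{26122}}{26122} = 4914 - \frac{318 \sqrt{26122}}{13061}$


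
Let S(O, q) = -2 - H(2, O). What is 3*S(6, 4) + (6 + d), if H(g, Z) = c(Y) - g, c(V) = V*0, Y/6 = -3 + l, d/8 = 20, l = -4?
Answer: 166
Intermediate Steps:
d = 160 (d = 8*20 = 160)
Y = -42 (Y = 6*(-3 - 4) = 6*(-7) = -42)
c(V) = 0
H(g, Z) = -g (H(g, Z) = 0 - g = -g)
S(O, q) = 0 (S(O, q) = -2 - (-1)*2 = -2 - 1*(-2) = -2 + 2 = 0)
3*S(6, 4) + (6 + d) = 3*0 + (6 + 160) = 0 + 166 = 166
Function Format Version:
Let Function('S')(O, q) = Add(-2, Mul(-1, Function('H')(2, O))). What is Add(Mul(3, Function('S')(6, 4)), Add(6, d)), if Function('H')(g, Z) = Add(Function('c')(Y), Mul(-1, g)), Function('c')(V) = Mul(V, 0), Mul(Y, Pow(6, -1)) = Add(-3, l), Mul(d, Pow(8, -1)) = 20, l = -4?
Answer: 166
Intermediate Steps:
d = 160 (d = Mul(8, 20) = 160)
Y = -42 (Y = Mul(6, Add(-3, -4)) = Mul(6, -7) = -42)
Function('c')(V) = 0
Function('H')(g, Z) = Mul(-1, g) (Function('H')(g, Z) = Add(0, Mul(-1, g)) = Mul(-1, g))
Function('S')(O, q) = 0 (Function('S')(O, q) = Add(-2, Mul(-1, Mul(-1, 2))) = Add(-2, Mul(-1, -2)) = Add(-2, 2) = 0)
Add(Mul(3, Function('S')(6, 4)), Add(6, d)) = Add(Mul(3, 0), Add(6, 160)) = Add(0, 166) = 166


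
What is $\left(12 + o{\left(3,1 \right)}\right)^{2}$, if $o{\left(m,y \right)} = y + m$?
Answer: $256$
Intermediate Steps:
$o{\left(m,y \right)} = m + y$
$\left(12 + o{\left(3,1 \right)}\right)^{2} = \left(12 + \left(3 + 1\right)\right)^{2} = \left(12 + 4\right)^{2} = 16^{2} = 256$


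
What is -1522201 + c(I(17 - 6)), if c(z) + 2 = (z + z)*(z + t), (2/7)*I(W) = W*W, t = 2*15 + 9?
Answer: -2260931/2 ≈ -1.1305e+6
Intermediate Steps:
t = 39 (t = 30 + 9 = 39)
I(W) = 7*W**2/2 (I(W) = 7*(W*W)/2 = 7*W**2/2)
c(z) = -2 + 2*z*(39 + z) (c(z) = -2 + (z + z)*(z + 39) = -2 + (2*z)*(39 + z) = -2 + 2*z*(39 + z))
-1522201 + c(I(17 - 6)) = -1522201 + (-2 + 2*(7*(17 - 6)**2/2)**2 + 78*(7*(17 - 6)**2/2)) = -1522201 + (-2 + 2*((7/2)*11**2)**2 + 78*((7/2)*11**2)) = -1522201 + (-2 + 2*((7/2)*121)**2 + 78*((7/2)*121)) = -1522201 + (-2 + 2*(847/2)**2 + 78*(847/2)) = -1522201 + (-2 + 2*(717409/4) + 33033) = -1522201 + (-2 + 717409/2 + 33033) = -1522201 + 783471/2 = -2260931/2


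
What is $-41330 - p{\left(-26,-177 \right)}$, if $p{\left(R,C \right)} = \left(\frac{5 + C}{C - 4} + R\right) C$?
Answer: $- \frac{8283248}{181} \approx -45764.0$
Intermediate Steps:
$p{\left(R,C \right)} = C \left(R + \frac{5 + C}{-4 + C}\right)$ ($p{\left(R,C \right)} = \left(\frac{5 + C}{-4 + C} + R\right) C = \left(R + \frac{5 + C}{-4 + C}\right) C = C \left(R + \frac{5 + C}{-4 + C}\right)$)
$-41330 - p{\left(-26,-177 \right)} = -41330 - - \frac{177 \left(5 - 177 - -104 - -4602\right)}{-4 - 177} = -41330 - - \frac{177 \left(5 - 177 + 104 + 4602\right)}{-181} = -41330 - \left(-177\right) \left(- \frac{1}{181}\right) 4534 = -41330 - \frac{802518}{181} = - \frac{8283248}{181}$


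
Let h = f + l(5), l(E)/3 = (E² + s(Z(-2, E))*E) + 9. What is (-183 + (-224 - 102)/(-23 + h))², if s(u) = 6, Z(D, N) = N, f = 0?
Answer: 976750009/28561 ≈ 34199.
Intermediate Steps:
l(E) = 27 + 3*E² + 18*E (l(E) = 3*((E² + 6*E) + 9) = 3*(9 + E² + 6*E) = 27 + 3*E² + 18*E)
h = 192 (h = 0 + (27 + 3*5² + 18*5) = 0 + (27 + 3*25 + 90) = 0 + (27 + 75 + 90) = 0 + 192 = 192)
(-183 + (-224 - 102)/(-23 + h))² = (-183 + (-224 - 102)/(-23 + 192))² = (-183 - 326/169)² = (-31253/169)² = 976750009/28561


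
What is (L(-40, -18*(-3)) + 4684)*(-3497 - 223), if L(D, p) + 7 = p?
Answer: -17599320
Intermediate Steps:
L(D, p) = -7 + p
(L(-40, -18*(-3)) + 4684)*(-3497 - 223) = ((-7 - 18*(-3)) + 4684)*(-3497 - 223) = ((-7 + 54) + 4684)*(-3720) = (47 + 4684)*(-3720) = 4731*(-3720) = -17599320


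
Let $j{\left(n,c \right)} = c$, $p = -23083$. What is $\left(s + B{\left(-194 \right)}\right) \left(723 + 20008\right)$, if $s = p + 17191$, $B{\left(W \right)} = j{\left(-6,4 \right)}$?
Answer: $-122064128$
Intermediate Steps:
$B{\left(W \right)} = 4$
$s = -5892$ ($s = -23083 + 17191 = -5892$)
$\left(s + B{\left(-194 \right)}\right) \left(723 + 20008\right) = \left(-5892 + 4\right) \left(723 + 20008\right) = \left(-5888\right) 20731 = -122064128$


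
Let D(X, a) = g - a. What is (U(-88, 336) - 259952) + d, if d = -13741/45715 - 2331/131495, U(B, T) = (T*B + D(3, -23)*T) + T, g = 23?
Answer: -47013182198196/171751255 ≈ -2.7373e+5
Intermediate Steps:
D(X, a) = 23 - a
U(B, T) = 47*T + B*T (U(B, T) = (T*B + (23 - 1*(-23))*T) + T = (B*T + (23 + 23)*T) + T = (B*T + 46*T) + T = (46*T + B*T) + T = 47*T + B*T)
d = -54669556/171751255 (d = -13741*1/45715 - 2331*1/131495 = -13741/45715 - 333/18785 = -54669556/171751255 ≈ -0.31831)
(U(-88, 336) - 259952) + d = (336*(47 - 88) - 259952) - 54669556/171751255 = (336*(-41) - 259952) - 54669556/171751255 = (-13776 - 259952) - 54669556/171751255 = -273728 - 54669556/171751255 = -47013182198196/171751255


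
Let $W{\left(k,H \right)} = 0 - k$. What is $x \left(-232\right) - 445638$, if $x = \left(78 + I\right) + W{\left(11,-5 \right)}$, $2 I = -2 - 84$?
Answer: $-451206$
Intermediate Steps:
$W{\left(k,H \right)} = - k$
$I = -43$ ($I = \frac{-2 - 84}{2} = \frac{1}{2} \left(-86\right) = -43$)
$x = 24$ ($x = \left(78 - 43\right) - 11 = 35 - 11 = 24$)
$x \left(-232\right) - 445638 = 24 \left(-232\right) - 445638 = -5568 - 445638 = -451206$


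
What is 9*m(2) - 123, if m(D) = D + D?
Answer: -87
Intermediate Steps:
m(D) = 2*D
9*m(2) - 123 = 9*(2*2) - 123 = 9*4 - 123 = 36 - 123 = -87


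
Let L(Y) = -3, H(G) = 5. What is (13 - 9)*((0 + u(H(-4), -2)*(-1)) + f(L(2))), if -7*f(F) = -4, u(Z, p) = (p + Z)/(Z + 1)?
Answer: 2/7 ≈ 0.28571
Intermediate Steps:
u(Z, p) = (Z + p)/(1 + Z)
f(F) = 4/7 (f(F) = -⅐*(-4) = 4/7)
(13 - 9)*((0 + u(H(-4), -2)*(-1)) + f(L(2))) = (13 - 9)*((0 + ((5 - 2)/(1 + 5))*(-1)) + 4/7) = 4*((0 + (3/6)*(-1)) + 4/7) = 4*((0 + ((⅙)*3)*(-1)) + 4/7) = 4*((0 + (½)*(-1)) + 4/7) = 4*((0 - ½) + 4/7) = 4*(-½ + 4/7) = 4*(1/14) = 2/7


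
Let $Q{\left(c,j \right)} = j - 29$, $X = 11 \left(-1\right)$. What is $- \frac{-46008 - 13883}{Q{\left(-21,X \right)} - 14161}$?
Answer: $- \frac{59891}{14201} \approx -4.2174$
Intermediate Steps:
$X = -11$
$Q{\left(c,j \right)} = -29 + j$
$- \frac{-46008 - 13883}{Q{\left(-21,X \right)} - 14161} = - \frac{-46008 - 13883}{\left(-29 - 11\right) - 14161} = - \frac{-59891}{-40 - 14161} = - \frac{-59891}{-14201} = - \frac{\left(-59891\right) \left(-1\right)}{14201} = \left(-1\right) \frac{59891}{14201} = - \frac{59891}{14201}$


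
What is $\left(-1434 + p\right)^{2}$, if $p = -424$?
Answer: $3452164$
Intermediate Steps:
$\left(-1434 + p\right)^{2} = \left(-1434 - 424\right)^{2} = \left(-1858\right)^{2} = 3452164$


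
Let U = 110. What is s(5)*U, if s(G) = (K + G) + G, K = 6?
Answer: 1760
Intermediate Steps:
s(G) = 6 + 2*G (s(G) = (6 + G) + G = 6 + 2*G)
s(5)*U = (6 + 2*5)*110 = (6 + 10)*110 = 16*110 = 1760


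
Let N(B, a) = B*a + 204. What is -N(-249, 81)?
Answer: 19965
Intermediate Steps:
N(B, a) = 204 + B*a
-N(-249, 81) = -(204 - 249*81) = -(204 - 20169) = -1*(-19965) = 19965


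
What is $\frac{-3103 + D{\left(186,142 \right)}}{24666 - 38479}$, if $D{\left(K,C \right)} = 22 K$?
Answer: $- \frac{989}{13813} \approx -0.071599$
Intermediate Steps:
$\frac{-3103 + D{\left(186,142 \right)}}{24666 - 38479} = \frac{-3103 + 22 \cdot 186}{24666 - 38479} = \frac{-3103 + 4092}{-13813} = 989 \left(- \frac{1}{13813}\right) = - \frac{989}{13813}$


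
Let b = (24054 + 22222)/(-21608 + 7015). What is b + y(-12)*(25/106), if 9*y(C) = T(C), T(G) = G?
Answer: -8087534/2320287 ≈ -3.4856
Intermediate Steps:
y(C) = C/9
b = -46276/14593 (b = 46276/(-14593) = 46276*(-1/14593) = -46276/14593 ≈ -3.1711)
b + y(-12)*(25/106) = -46276/14593 + ((1/9)*(-12))*(25/106) = -46276/14593 - 100/(3*106) = -46276/14593 - 4/3*25/106 = -46276/14593 - 50/159 = -8087534/2320287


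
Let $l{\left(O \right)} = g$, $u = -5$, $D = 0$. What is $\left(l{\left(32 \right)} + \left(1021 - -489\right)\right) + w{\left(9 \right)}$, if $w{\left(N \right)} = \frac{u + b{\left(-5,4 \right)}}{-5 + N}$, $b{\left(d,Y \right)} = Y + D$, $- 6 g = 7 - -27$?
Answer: $\frac{18049}{12} \approx 1504.1$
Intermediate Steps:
$g = - \frac{17}{3}$ ($g = - \frac{7 - -27}{6} = - \frac{7 + 27}{6} = \left(- \frac{1}{6}\right) 34 = - \frac{17}{3} \approx -5.6667$)
$b{\left(d,Y \right)} = Y$ ($b{\left(d,Y \right)} = Y + 0 = Y$)
$w{\left(N \right)} = - \frac{1}{-5 + N}$ ($w{\left(N \right)} = \frac{-5 + 4}{-5 + N} = - \frac{1}{-5 + N}$)
$l{\left(O \right)} = - \frac{17}{3}$
$\left(l{\left(32 \right)} + \left(1021 - -489\right)\right) + w{\left(9 \right)} = \left(- \frac{17}{3} + \left(1021 - -489\right)\right) - \frac{1}{-5 + 9} = \left(- \frac{17}{3} + \left(1021 + 489\right)\right) - \frac{1}{4} = \left(- \frac{17}{3} + 1510\right) - \frac{1}{4} = \frac{4513}{3} - \frac{1}{4} = \frac{18049}{12}$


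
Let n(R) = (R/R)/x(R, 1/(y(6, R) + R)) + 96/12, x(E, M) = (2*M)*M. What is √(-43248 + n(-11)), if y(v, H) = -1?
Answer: 4*I*√2698 ≈ 207.77*I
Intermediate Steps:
x(E, M) = 2*M²
n(R) = 8 + (-1 + R)²/2 (n(R) = (R/R)/((2*(1/(-1 + R))²)) + 96/12 = 1/(2/(-1 + R)²) + 96*(1/12) = 1*((-1 + R)²/2) + 8 = (-1 + R)²/2 + 8 = 8 + (-1 + R)²/2)
√(-43248 + n(-11)) = √(-43248 + (8 + (-1 - 11)²/2)) = √(-43248 + (8 + (½)*(-12)²)) = √(-43248 + (8 + (½)*144)) = √(-43248 + (8 + 72)) = √(-43248 + 80) = √(-43168) = 4*I*√2698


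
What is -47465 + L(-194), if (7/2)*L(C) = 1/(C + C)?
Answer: -64457471/1358 ≈ -47465.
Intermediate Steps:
L(C) = 1/(7*C) (L(C) = 2/(7*(C + C)) = 2/(7*((2*C))) = 2*(1/(2*C))/7 = 1/(7*C))
-47465 + L(-194) = -47465 + (⅐)/(-194) = -47465 + (⅐)*(-1/194) = -47465 - 1/1358 = -64457471/1358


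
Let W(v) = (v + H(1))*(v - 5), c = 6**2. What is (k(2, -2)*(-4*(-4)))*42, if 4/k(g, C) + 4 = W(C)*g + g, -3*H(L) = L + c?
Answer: 2016/149 ≈ 13.530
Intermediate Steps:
c = 36
H(L) = -12 - L/3 (H(L) = -(L + 36)/3 = -(36 + L)/3 = -12 - L/3)
W(v) = (-5 + v)*(-37/3 + v) (W(v) = (v + (-12 - 1/3*1))*(v - 5) = (v + (-12 - 1/3))*(-5 + v) = (v - 37/3)*(-5 + v) = (-37/3 + v)*(-5 + v) = (-5 + v)*(-37/3 + v))
k(g, C) = 4/(-4 + g + g*(185/3 + C**2 - 52*C/3)) (k(g, C) = 4/(-4 + ((185/3 + C**2 - 52*C/3)*g + g)) = 4/(-4 + (g*(185/3 + C**2 - 52*C/3) + g)) = 4/(-4 + (g + g*(185/3 + C**2 - 52*C/3))) = 4/(-4 + g + g*(185/3 + C**2 - 52*C/3)))
(k(2, -2)*(-4*(-4)))*42 = ((12/(-12 + 3*2 + 2*(185 - 52*(-2) + 3*(-2)**2)))*(-4*(-4)))*42 = ((12/(-12 + 6 + 2*(185 + 104 + 3*4)))*16)*42 = ((12/(-12 + 6 + 2*(185 + 104 + 12)))*16)*42 = ((12/(-12 + 6 + 2*301))*16)*42 = ((12/(-12 + 6 + 602))*16)*42 = ((12/596)*16)*42 = ((12*(1/596))*16)*42 = ((3/149)*16)*42 = (48/149)*42 = 2016/149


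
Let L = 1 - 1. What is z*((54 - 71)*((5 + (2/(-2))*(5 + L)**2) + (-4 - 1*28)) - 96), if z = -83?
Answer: -65404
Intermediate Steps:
L = 0
z*((54 - 71)*((5 + (2/(-2))*(5 + L)**2) + (-4 - 1*28)) - 96) = -83*((54 - 71)*((5 + (2/(-2))*(5 + 0)**2) + (-4 - 1*28)) - 96) = -83*(-17*((5 + (2*(-1/2))*5**2) + (-4 - 28)) - 96) = -83*(-17*((5 - 1*25) - 32) - 96) = -83*(-17*((5 - 25) - 32) - 96) = -83*(-17*(-20 - 32) - 96) = -83*(-17*(-52) - 96) = -83*(884 - 96) = -83*788 = -65404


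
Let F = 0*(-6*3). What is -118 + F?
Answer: -118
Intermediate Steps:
F = 0 (F = 0*(-18) = 0)
-118 + F = -118 + 0 = -118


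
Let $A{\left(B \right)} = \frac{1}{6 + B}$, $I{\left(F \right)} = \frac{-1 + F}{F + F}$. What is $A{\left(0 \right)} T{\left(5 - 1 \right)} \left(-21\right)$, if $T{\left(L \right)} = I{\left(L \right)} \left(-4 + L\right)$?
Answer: $0$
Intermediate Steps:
$I{\left(F \right)} = \frac{-1 + F}{2 F}$
$T{\left(L \right)} = \frac{\left(-1 + L\right) \left(-4 + L\right)}{2 L}$ ($T{\left(L \right)} = \frac{-1 + L}{2 L} \left(-4 + L\right) = \frac{\left(-1 + L\right) \left(-4 + L\right)}{2 L}$)
$A{\left(0 \right)} T{\left(5 - 1 \right)} \left(-21\right) = \frac{\frac{1}{2} \frac{1}{5 - 1} \left(-1 + \left(5 - 1\right)\right) \left(-4 + \left(5 - 1\right)\right)}{6 + 0} \left(-21\right) = \frac{\frac{1}{2} \frac{1}{5 - 1} \left(-1 + \left(5 - 1\right)\right) \left(-4 + \left(5 - 1\right)\right)}{6} \left(-21\right) = \frac{\frac{1}{2} \cdot \frac{1}{4} \left(-1 + 4\right) \left(-4 + 4\right)}{6} \left(-21\right) = \frac{\frac{1}{2} \cdot \frac{1}{4} \cdot 3 \cdot 0}{6} \left(-21\right) = \frac{1}{6} \cdot 0 \left(-21\right) = 0 \left(-21\right) = 0$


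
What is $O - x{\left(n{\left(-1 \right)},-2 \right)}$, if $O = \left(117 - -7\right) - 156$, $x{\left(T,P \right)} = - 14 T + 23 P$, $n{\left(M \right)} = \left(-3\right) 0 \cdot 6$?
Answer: $14$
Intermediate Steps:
$n{\left(M \right)} = 0$ ($n{\left(M \right)} = 0 \cdot 6 = 0$)
$O = -32$ ($O = \left(117 + 7\right) - 156 = 124 - 156 = -32$)
$O - x{\left(n{\left(-1 \right)},-2 \right)} = -32 - \left(\left(-14\right) 0 + 23 \left(-2\right)\right) = -32 - \left(0 - 46\right) = -32 - -46 = -32 + 46 = 14$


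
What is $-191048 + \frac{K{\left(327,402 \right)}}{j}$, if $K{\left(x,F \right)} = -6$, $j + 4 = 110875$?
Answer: $- \frac{7060560938}{36957} \approx -1.9105 \cdot 10^{5}$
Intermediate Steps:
$j = 110871$ ($j = -4 + 110875 = 110871$)
$-191048 + \frac{K{\left(327,402 \right)}}{j} = -191048 - \frac{6}{110871} = -191048 - \frac{2}{36957} = - \frac{7060560938}{36957}$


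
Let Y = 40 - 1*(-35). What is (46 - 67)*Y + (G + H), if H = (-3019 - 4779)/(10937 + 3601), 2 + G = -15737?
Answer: -125859365/7269 ≈ -17315.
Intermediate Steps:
G = -15739 (G = -2 - 15737 = -15739)
Y = 75 (Y = 40 + 35 = 75)
H = -3899/7269 (H = -7798/14538 = -7798*1/14538 = -3899/7269 ≈ -0.53639)
(46 - 67)*Y + (G + H) = (46 - 67)*75 + (-15739 - 3899/7269) = -21*75 - 114410690/7269 = -1575 - 114410690/7269 = -125859365/7269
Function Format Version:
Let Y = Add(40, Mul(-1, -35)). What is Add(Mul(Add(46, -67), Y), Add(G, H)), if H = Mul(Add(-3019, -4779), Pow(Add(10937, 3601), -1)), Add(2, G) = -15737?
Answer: Rational(-125859365, 7269) ≈ -17315.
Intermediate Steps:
G = -15739 (G = Add(-2, -15737) = -15739)
Y = 75 (Y = Add(40, 35) = 75)
H = Rational(-3899, 7269) (H = Mul(-7798, Pow(14538, -1)) = Mul(-7798, Rational(1, 14538)) = Rational(-3899, 7269) ≈ -0.53639)
Add(Mul(Add(46, -67), Y), Add(G, H)) = Add(Mul(Add(46, -67), 75), Add(-15739, Rational(-3899, 7269))) = Add(Mul(-21, 75), Rational(-114410690, 7269)) = Add(-1575, Rational(-114410690, 7269)) = Rational(-125859365, 7269)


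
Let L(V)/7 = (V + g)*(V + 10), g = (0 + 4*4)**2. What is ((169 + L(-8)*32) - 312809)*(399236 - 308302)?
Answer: -18326474624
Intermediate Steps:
g = 256 (g = (0 + 16)**2 = 16**2 = 256)
L(V) = 7*(10 + V)*(256 + V) (L(V) = 7*((V + 256)*(V + 10)) = 7*((256 + V)*(10 + V)) = 7*((10 + V)*(256 + V)) = 7*(10 + V)*(256 + V))
((169 + L(-8)*32) - 312809)*(399236 - 308302) = ((169 + (17920 + 7*(-8)**2 + 1862*(-8))*32) - 312809)*(399236 - 308302) = ((169 + (17920 + 7*64 - 14896)*32) - 312809)*90934 = ((169 + (17920 + 448 - 14896)*32) - 312809)*90934 = ((169 + 3472*32) - 312809)*90934 = ((169 + 111104) - 312809)*90934 = (111273 - 312809)*90934 = -201536*90934 = -18326474624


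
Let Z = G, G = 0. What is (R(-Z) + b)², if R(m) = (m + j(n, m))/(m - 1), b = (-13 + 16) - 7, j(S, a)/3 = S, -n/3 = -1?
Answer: 169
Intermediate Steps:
n = 3 (n = -3*(-1) = 3)
j(S, a) = 3*S
Z = 0
b = -4 (b = 3 - 7 = -4)
R(m) = (9 + m)/(-1 + m) (R(m) = (m + 3*3)/(m - 1) = (m + 9)/(-1 + m) = (9 + m)/(-1 + m))
(R(-Z) + b)² = ((9 - 1*0)/(-1 - 1*0) - 4)² = ((9 + 0)/(-1 + 0) - 4)² = (9/(-1) - 4)² = (-1*9 - 4)² = (-9 - 4)² = (-13)² = 169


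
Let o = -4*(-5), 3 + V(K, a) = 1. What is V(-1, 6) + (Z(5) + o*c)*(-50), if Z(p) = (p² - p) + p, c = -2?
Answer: 748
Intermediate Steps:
V(K, a) = -2 (V(K, a) = -3 + 1 = -2)
o = 20
Z(p) = p²
V(-1, 6) + (Z(5) + o*c)*(-50) = -2 + (5² + 20*(-2))*(-50) = -2 + (25 - 40)*(-50) = -2 - 15*(-50) = -2 + 750 = 748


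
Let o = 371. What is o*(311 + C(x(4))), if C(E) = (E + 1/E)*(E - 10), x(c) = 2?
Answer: 107961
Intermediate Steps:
C(E) = (-10 + E)*(E + 1/E) (C(E) = (E + 1/E)*(-10 + E) = (-10 + E)*(E + 1/E))
o*(311 + C(x(4))) = 371*(311 + (1 + 2**2 - 10*2 - 10/2)) = 371*(311 + (1 + 4 - 20 - 10*1/2)) = 371*(311 + (1 + 4 - 20 - 5)) = 371*(311 - 20) = 371*291 = 107961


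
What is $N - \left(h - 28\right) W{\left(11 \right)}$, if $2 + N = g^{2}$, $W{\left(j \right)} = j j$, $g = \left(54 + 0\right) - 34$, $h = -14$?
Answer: $5480$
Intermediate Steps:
$g = 20$ ($g = 54 - 34 = 20$)
$W{\left(j \right)} = j^{2}$
$N = 398$ ($N = -2 + 20^{2} = -2 + 400 = 398$)
$N - \left(h - 28\right) W{\left(11 \right)} = 398 - \left(-14 - 28\right) 11^{2} = 398 - \left(-42\right) 121 = 398 - -5082 = 398 + 5082 = 5480$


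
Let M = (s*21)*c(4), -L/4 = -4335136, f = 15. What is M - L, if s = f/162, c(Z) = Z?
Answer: -156064826/9 ≈ -1.7341e+7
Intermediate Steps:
s = 5/54 (s = 15/162 = 15*(1/162) = 5/54 ≈ 0.092593)
L = 17340544 (L = -4*(-4335136) = 17340544)
M = 70/9 (M = ((5/54)*21)*4 = (35/18)*4 = 70/9 ≈ 7.7778)
M - L = 70/9 - 1*17340544 = 70/9 - 17340544 = -156064826/9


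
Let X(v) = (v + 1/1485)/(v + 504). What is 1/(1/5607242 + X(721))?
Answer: 10200274103250/6003597327137 ≈ 1.6990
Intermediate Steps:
X(v) = (1/1485 + v)/(504 + v) (X(v) = (v + 1/1485)/(504 + v) = (1/1485 + v)/(504 + v))
1/(1/5607242 + X(721)) = 1/(1/5607242 + (1/1485 + 721)/(504 + 721)) = 1/(1/5607242 + (1070686/1485)/1225) = 1/(1/5607242 + (1/1225)*(1070686/1485)) = 1/(1/5607242 + 1070686/1819125) = 1/(6003597327137/10200274103250) = 10200274103250/6003597327137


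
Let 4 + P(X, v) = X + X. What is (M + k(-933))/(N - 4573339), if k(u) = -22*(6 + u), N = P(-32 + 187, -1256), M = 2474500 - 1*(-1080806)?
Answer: -3575700/4573033 ≈ -0.78191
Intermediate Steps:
P(X, v) = -4 + 2*X (P(X, v) = -4 + (X + X) = -4 + 2*X)
M = 3555306 (M = 2474500 + 1080806 = 3555306)
N = 306 (N = -4 + 2*(-32 + 187) = -4 + 2*155 = -4 + 310 = 306)
k(u) = -132 - 22*u
(M + k(-933))/(N - 4573339) = (3555306 + (-132 - 22*(-933)))/(306 - 4573339) = (3555306 + (-132 + 20526))/(-4573033) = (3555306 + 20394)*(-1/4573033) = 3575700*(-1/4573033) = -3575700/4573033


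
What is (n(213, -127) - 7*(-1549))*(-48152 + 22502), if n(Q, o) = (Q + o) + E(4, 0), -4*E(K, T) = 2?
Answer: -280316025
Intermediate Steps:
E(K, T) = -1/2 (E(K, T) = -1/4*2 = -1/2)
n(Q, o) = -1/2 + Q + o (n(Q, o) = (Q + o) - 1/2 = -1/2 + Q + o)
(n(213, -127) - 7*(-1549))*(-48152 + 22502) = ((-1/2 + 213 - 127) - 7*(-1549))*(-48152 + 22502) = (171/2 + 10843)*(-25650) = (21857/2)*(-25650) = -280316025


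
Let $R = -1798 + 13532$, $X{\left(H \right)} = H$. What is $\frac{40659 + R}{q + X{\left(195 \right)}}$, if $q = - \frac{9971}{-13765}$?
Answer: $\frac{721189645}{2694146} \approx 267.69$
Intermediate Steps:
$q = \frac{9971}{13765}$ ($q = \left(-9971\right) \left(- \frac{1}{13765}\right) = \frac{9971}{13765} \approx 0.72437$)
$R = 11734$
$\frac{40659 + R}{q + X{\left(195 \right)}} = \frac{40659 + 11734}{\frac{9971}{13765} + 195} = \frac{52393}{\frac{2694146}{13765}} = 52393 \cdot \frac{13765}{2694146} = \frac{721189645}{2694146}$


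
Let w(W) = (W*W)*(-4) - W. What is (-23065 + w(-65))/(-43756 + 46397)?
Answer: -2100/139 ≈ -15.108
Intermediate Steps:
w(W) = -W - 4*W² (w(W) = W²*(-4) - W = -4*W² - W = -W - 4*W²)
(-23065 + w(-65))/(-43756 + 46397) = (-23065 - 1*(-65)*(1 + 4*(-65)))/(-43756 + 46397) = (-23065 - 1*(-65)*(1 - 260))/2641 = (-23065 - 1*(-65)*(-259))*(1/2641) = (-23065 - 16835)*(1/2641) = -39900*1/2641 = -2100/139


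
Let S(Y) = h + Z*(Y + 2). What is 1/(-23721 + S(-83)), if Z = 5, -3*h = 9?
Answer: -1/24129 ≈ -4.1444e-5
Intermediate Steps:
h = -3 (h = -⅓*9 = -3)
S(Y) = 7 + 5*Y (S(Y) = -3 + 5*(Y + 2) = -3 + 5*(2 + Y) = -3 + (10 + 5*Y) = 7 + 5*Y)
1/(-23721 + S(-83)) = 1/(-23721 + (7 + 5*(-83))) = 1/(-23721 + (7 - 415)) = 1/(-23721 - 408) = 1/(-24129) = -1/24129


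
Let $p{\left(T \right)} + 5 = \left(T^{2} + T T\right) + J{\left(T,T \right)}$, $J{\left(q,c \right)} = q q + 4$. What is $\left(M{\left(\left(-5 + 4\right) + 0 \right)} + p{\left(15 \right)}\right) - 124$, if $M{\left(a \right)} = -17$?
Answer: $533$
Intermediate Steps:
$J{\left(q,c \right)} = 4 + q^{2}$ ($J{\left(q,c \right)} = q^{2} + 4 = 4 + q^{2}$)
$p{\left(T \right)} = -1 + 3 T^{2}$ ($p{\left(T \right)} = -5 + \left(\left(T^{2} + T T\right) + \left(4 + T^{2}\right)\right) = -5 + \left(\left(T^{2} + T^{2}\right) + \left(4 + T^{2}\right)\right) = -5 + \left(2 T^{2} + \left(4 + T^{2}\right)\right) = -5 + \left(4 + 3 T^{2}\right) = -1 + 3 T^{2}$)
$\left(M{\left(\left(-5 + 4\right) + 0 \right)} + p{\left(15 \right)}\right) - 124 = \left(-17 - \left(1 - 3 \cdot 15^{2}\right)\right) - 124 = \left(-17 + \left(-1 + 3 \cdot 225\right)\right) - 124 = \left(-17 + \left(-1 + 675\right)\right) - 124 = \left(-17 + 674\right) - 124 = 657 - 124 = 533$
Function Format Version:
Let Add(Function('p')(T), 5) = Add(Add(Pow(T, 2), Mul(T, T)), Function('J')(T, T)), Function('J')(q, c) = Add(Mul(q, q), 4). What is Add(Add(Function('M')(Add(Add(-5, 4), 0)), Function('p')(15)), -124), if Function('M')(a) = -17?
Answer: 533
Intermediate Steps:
Function('J')(q, c) = Add(4, Pow(q, 2)) (Function('J')(q, c) = Add(Pow(q, 2), 4) = Add(4, Pow(q, 2)))
Function('p')(T) = Add(-1, Mul(3, Pow(T, 2))) (Function('p')(T) = Add(-5, Add(Add(Pow(T, 2), Mul(T, T)), Add(4, Pow(T, 2)))) = Add(-5, Add(Add(Pow(T, 2), Pow(T, 2)), Add(4, Pow(T, 2)))) = Add(-5, Add(Mul(2, Pow(T, 2)), Add(4, Pow(T, 2)))) = Add(-5, Add(4, Mul(3, Pow(T, 2)))) = Add(-1, Mul(3, Pow(T, 2))))
Add(Add(Function('M')(Add(Add(-5, 4), 0)), Function('p')(15)), -124) = Add(Add(-17, Add(-1, Mul(3, Pow(15, 2)))), -124) = Add(Add(-17, Add(-1, Mul(3, 225))), -124) = Add(Add(-17, Add(-1, 675)), -124) = Add(Add(-17, 674), -124) = Add(657, -124) = 533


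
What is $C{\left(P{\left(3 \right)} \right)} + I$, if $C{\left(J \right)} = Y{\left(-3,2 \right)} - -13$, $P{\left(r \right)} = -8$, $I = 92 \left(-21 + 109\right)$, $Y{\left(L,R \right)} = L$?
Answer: $8106$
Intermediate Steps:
$I = 8096$ ($I = 92 \cdot 88 = 8096$)
$C{\left(J \right)} = 10$ ($C{\left(J \right)} = -3 - -13 = -3 + 13 = 10$)
$C{\left(P{\left(3 \right)} \right)} + I = 10 + 8096 = 8106$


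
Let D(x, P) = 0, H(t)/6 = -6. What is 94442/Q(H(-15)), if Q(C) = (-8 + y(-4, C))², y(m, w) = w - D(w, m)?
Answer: 47221/968 ≈ 48.782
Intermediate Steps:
H(t) = -36 (H(t) = 6*(-6) = -36)
y(m, w) = w (y(m, w) = w - 1*0 = w + 0 = w)
Q(C) = (-8 + C)²
94442/Q(H(-15)) = 94442/((-8 - 36)²) = 94442/((-44)²) = 94442/1936 = 94442*(1/1936) = 47221/968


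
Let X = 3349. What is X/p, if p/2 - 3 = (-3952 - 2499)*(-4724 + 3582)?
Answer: 3349/14734090 ≈ 0.00022730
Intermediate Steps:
p = 14734090 (p = 6 + 2*((-3952 - 2499)*(-4724 + 3582)) = 6 + 2*(-6451*(-1142)) = 6 + 2*7367042 = 6 + 14734084 = 14734090)
X/p = 3349/14734090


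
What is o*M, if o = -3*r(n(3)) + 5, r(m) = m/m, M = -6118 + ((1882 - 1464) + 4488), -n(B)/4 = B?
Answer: -2424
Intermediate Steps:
n(B) = -4*B
M = -1212 (M = -6118 + (418 + 4488) = -6118 + 4906 = -1212)
r(m) = 1
o = 2 (o = -3*1 + 5 = -3 + 5 = 2)
o*M = 2*(-1212) = -2424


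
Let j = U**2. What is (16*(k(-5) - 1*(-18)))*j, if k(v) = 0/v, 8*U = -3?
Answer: 81/2 ≈ 40.500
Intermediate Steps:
U = -3/8 (U = (1/8)*(-3) = -3/8 ≈ -0.37500)
k(v) = 0
j = 9/64 (j = (-3/8)**2 = 9/64 ≈ 0.14063)
(16*(k(-5) - 1*(-18)))*j = (16*(0 - 1*(-18)))*(9/64) = (16*(0 + 18))*(9/64) = (16*18)*(9/64) = 288*(9/64) = 81/2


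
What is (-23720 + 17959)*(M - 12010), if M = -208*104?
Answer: 193811562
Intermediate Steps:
M = -21632
(-23720 + 17959)*(M - 12010) = (-23720 + 17959)*(-21632 - 12010) = -5761*(-33642) = 193811562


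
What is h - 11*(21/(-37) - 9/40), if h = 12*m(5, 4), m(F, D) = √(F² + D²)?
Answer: 12903/1480 + 12*√41 ≈ 85.556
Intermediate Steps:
m(F, D) = √(D² + F²)
h = 12*√41 (h = 12*√(4² + 5²) = 12*√(16 + 25) = 12*√41 ≈ 76.838)
h - 11*(21/(-37) - 9/40) = 12*√41 - 11*(21/(-37) - 9/40) = 12*√41 - 11*(21*(-1/37) - 9*1/40) = 12*√41 - 11*(-21/37 - 9/40) = 12*√41 - 11*(-1173/1480) = 12*√41 + 12903/1480 = 12903/1480 + 12*√41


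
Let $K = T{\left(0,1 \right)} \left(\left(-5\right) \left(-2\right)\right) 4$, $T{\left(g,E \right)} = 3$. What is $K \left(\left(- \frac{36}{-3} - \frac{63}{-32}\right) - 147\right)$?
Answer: $- \frac{63855}{4} \approx -15964.0$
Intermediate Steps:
$K = 120$ ($K = 3 \left(\left(-5\right) \left(-2\right)\right) 4 = 3 \cdot 10 \cdot 4 = 30 \cdot 4 = 120$)
$K \left(\left(- \frac{36}{-3} - \frac{63}{-32}\right) - 147\right) = 120 \left(\left(- \frac{36}{-3} - \frac{63}{-32}\right) - 147\right) = 120 \left(\left(\left(-36\right) \left(- \frac{1}{3}\right) - - \frac{63}{32}\right) - 147\right) = 120 \left(\left(12 + \frac{63}{32}\right) - 147\right) = 120 \left(\frac{447}{32} - 147\right) = 120 \left(- \frac{4257}{32}\right) = - \frac{63855}{4}$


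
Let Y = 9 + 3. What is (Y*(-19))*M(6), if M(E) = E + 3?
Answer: -2052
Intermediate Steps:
M(E) = 3 + E
Y = 12
(Y*(-19))*M(6) = (12*(-19))*(3 + 6) = -228*9 = -2052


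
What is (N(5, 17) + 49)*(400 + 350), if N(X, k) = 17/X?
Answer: 39300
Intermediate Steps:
(N(5, 17) + 49)*(400 + 350) = (17/5 + 49)*(400 + 350) = (17*(1/5) + 49)*750 = (17/5 + 49)*750 = (262/5)*750 = 39300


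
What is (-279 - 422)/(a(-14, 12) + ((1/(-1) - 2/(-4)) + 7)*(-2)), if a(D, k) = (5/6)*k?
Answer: 701/3 ≈ 233.67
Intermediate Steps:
a(D, k) = 5*k/6 (a(D, k) = (5*(⅙))*k = 5*k/6)
(-279 - 422)/(a(-14, 12) + ((1/(-1) - 2/(-4)) + 7)*(-2)) = (-279 - 422)/((⅚)*12 + ((1/(-1) - 2/(-4)) + 7)*(-2)) = -701/(10 + ((1*(-1) - 2*(-¼)) + 7)*(-2)) = -701/(10 + ((-1 + ½) + 7)*(-2)) = -701/(10 + (-½ + 7)*(-2)) = -701/(10 + (13/2)*(-2)) = -701/(10 - 13) = -701/(-3) = -701*(-⅓) = 701/3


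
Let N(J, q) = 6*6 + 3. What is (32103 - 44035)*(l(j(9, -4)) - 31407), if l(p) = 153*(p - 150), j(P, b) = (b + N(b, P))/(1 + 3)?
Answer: 632613759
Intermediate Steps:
N(J, q) = 39 (N(J, q) = 36 + 3 = 39)
j(P, b) = 39/4 + b/4 (j(P, b) = (b + 39)/(1 + 3) = (39 + b)/4 = (39 + b)*(¼) = 39/4 + b/4)
l(p) = -22950 + 153*p (l(p) = 153*(-150 + p) = -22950 + 153*p)
(32103 - 44035)*(l(j(9, -4)) - 31407) = (32103 - 44035)*((-22950 + 153*(39/4 + (¼)*(-4))) - 31407) = -11932*((-22950 + 153*(39/4 - 1)) - 31407) = -11932*((-22950 + 153*(35/4)) - 31407) = -11932*((-22950 + 5355/4) - 31407) = -11932*(-86445/4 - 31407) = -11932*(-212073/4) = 632613759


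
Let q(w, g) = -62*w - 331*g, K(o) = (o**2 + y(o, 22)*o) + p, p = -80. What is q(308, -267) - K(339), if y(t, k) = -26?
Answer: -36746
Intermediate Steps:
K(o) = -80 + o**2 - 26*o (K(o) = (o**2 - 26*o) - 80 = -80 + o**2 - 26*o)
q(w, g) = -331*g - 62*w
q(308, -267) - K(339) = (-331*(-267) - 62*308) - (-80 + 339**2 - 26*339) = (88377 - 19096) - (-80 + 114921 - 8814) = 69281 - 1*106027 = 69281 - 106027 = -36746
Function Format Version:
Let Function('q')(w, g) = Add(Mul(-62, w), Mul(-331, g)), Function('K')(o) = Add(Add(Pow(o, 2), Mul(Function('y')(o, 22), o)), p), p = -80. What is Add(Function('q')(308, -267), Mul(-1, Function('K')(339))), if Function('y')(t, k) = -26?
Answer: -36746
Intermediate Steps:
Function('K')(o) = Add(-80, Pow(o, 2), Mul(-26, o)) (Function('K')(o) = Add(Add(Pow(o, 2), Mul(-26, o)), -80) = Add(-80, Pow(o, 2), Mul(-26, o)))
Function('q')(w, g) = Add(Mul(-331, g), Mul(-62, w))
Add(Function('q')(308, -267), Mul(-1, Function('K')(339))) = Add(Add(Mul(-331, -267), Mul(-62, 308)), Mul(-1, Add(-80, Pow(339, 2), Mul(-26, 339)))) = Add(Add(88377, -19096), Mul(-1, Add(-80, 114921, -8814))) = Add(69281, Mul(-1, 106027)) = Add(69281, -106027) = -36746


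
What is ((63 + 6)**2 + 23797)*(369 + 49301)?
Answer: 1418475860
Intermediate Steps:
((63 + 6)**2 + 23797)*(369 + 49301) = (69**2 + 23797)*49670 = (4761 + 23797)*49670 = 28558*49670 = 1418475860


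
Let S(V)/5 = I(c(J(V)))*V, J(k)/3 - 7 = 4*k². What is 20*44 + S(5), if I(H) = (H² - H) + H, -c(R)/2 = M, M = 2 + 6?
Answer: 7280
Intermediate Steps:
J(k) = 21 + 12*k² (J(k) = 21 + 3*(4*k²) = 21 + 12*k²)
M = 8
c(R) = -16 (c(R) = -2*8 = -16)
I(H) = H²
S(V) = 1280*V (S(V) = 5*((-16)²*V) = 5*(256*V) = 1280*V)
20*44 + S(5) = 20*44 + 1280*5 = 880 + 6400 = 7280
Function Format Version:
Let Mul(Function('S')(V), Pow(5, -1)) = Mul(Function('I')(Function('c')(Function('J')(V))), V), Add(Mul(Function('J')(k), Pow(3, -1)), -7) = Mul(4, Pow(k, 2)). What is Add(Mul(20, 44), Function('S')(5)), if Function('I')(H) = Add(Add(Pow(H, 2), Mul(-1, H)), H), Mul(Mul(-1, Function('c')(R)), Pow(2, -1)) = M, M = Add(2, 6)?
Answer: 7280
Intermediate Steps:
Function('J')(k) = Add(21, Mul(12, Pow(k, 2))) (Function('J')(k) = Add(21, Mul(3, Mul(4, Pow(k, 2)))) = Add(21, Mul(12, Pow(k, 2))))
M = 8
Function('c')(R) = -16 (Function('c')(R) = Mul(-2, 8) = -16)
Function('I')(H) = Pow(H, 2)
Function('S')(V) = Mul(1280, V) (Function('S')(V) = Mul(5, Mul(Pow(-16, 2), V)) = Mul(5, Mul(256, V)) = Mul(1280, V))
Add(Mul(20, 44), Function('S')(5)) = Add(Mul(20, 44), Mul(1280, 5)) = Add(880, 6400) = 7280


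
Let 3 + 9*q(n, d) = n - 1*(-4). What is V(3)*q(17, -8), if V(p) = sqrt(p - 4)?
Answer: 2*I ≈ 2.0*I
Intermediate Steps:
q(n, d) = 1/9 + n/9 (q(n, d) = -1/3 + (n - 1*(-4))/9 = -1/3 + (n + 4)/9 = -1/3 + (4 + n)/9 = -1/3 + (4/9 + n/9) = 1/9 + n/9)
V(p) = sqrt(-4 + p)
V(3)*q(17, -8) = sqrt(-4 + 3)*(1/9 + (1/9)*17) = sqrt(-1)*(1/9 + 17/9) = I*2 = 2*I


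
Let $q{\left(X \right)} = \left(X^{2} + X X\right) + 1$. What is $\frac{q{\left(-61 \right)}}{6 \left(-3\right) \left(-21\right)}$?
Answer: $\frac{827}{42} \approx 19.69$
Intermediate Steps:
$q{\left(X \right)} = 1 + 2 X^{2}$ ($q{\left(X \right)} = \left(X^{2} + X^{2}\right) + 1 = 2 X^{2} + 1 = 1 + 2 X^{2}$)
$\frac{q{\left(-61 \right)}}{6 \left(-3\right) \left(-21\right)} = \frac{1 + 2 \left(-61\right)^{2}}{6 \left(-3\right) \left(-21\right)} = \frac{1 + 2 \cdot 3721}{\left(-18\right) \left(-21\right)} = \frac{1 + 7442}{378} = 7443 \cdot \frac{1}{378} = \frac{827}{42}$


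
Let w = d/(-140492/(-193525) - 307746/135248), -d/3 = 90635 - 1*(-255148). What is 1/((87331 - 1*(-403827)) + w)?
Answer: 20277641317/23535244274350486 ≈ 8.6159e-7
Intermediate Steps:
d = -1037349 (d = -3*(90635 - 1*(-255148)) = -3*(90635 + 255148) = -3*345783 = -1037349)
w = 13575718520375400/20277641317 (w = -1037349/(-140492/(-193525) - 307746/135248) = -1037349/(-140492*(-1/193525) - 307746*1/135248) = -1037349/(140492/193525 - 153873/67624) = -1037349/(-20277641317/13086934600) = -1037349*(-13086934600/20277641317) = 13575718520375400/20277641317 ≈ 6.6949e+5)
1/((87331 - 1*(-403827)) + w) = 1/((87331 - 1*(-403827)) + 13575718520375400/20277641317) = 1/((87331 + 403827) + 13575718520375400/20277641317) = 1/(491158 + 13575718520375400/20277641317) = 1/(23535244274350486/20277641317) = 20277641317/23535244274350486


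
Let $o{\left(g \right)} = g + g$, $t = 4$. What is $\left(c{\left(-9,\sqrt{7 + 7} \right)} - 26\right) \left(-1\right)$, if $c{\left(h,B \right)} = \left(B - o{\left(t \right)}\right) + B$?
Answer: $34 - 2 \sqrt{14} \approx 26.517$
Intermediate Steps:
$o{\left(g \right)} = 2 g$
$c{\left(h,B \right)} = -8 + 2 B$ ($c{\left(h,B \right)} = \left(B - 2 \cdot 4\right) + B = \left(B - 8\right) + B = \left(-8 + B\right) + B = -8 + 2 B$)
$\left(c{\left(-9,\sqrt{7 + 7} \right)} - 26\right) \left(-1\right) = \left(\left(-8 + 2 \sqrt{7 + 7}\right) - 26\right) \left(-1\right) = \left(\left(-8 + 2 \sqrt{14}\right) - 26\right) \left(-1\right) = \left(-34 + 2 \sqrt{14}\right) \left(-1\right) = 34 - 2 \sqrt{14}$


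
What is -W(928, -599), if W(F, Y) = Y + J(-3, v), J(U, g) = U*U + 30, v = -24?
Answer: 560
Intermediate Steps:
J(U, g) = 30 + U² (J(U, g) = U² + 30 = 30 + U²)
W(F, Y) = 39 + Y (W(F, Y) = Y + (30 + (-3)²) = Y + (30 + 9) = Y + 39 = 39 + Y)
-W(928, -599) = -(39 - 599) = -1*(-560) = 560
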